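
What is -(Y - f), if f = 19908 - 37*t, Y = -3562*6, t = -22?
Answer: 42094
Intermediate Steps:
Y = -21372
f = 20722 (f = 19908 - 37*(-22) = 19908 - 1*(-814) = 19908 + 814 = 20722)
-(Y - f) = -(-21372 - 1*20722) = -(-21372 - 20722) = -1*(-42094) = 42094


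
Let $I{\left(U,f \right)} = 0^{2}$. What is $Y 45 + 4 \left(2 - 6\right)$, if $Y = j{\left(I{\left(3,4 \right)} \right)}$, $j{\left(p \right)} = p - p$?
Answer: $-16$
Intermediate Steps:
$I{\left(U,f \right)} = 0$
$j{\left(p \right)} = 0$
$Y = 0$
$Y 45 + 4 \left(2 - 6\right) = 0 \cdot 45 + 4 \left(2 - 6\right) = 0 + 4 \left(2 - 6\right) = 0 + 4 \left(-4\right) = 0 - 16 = -16$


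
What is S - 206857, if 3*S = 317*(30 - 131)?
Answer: -652588/3 ≈ -2.1753e+5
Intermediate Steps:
S = -32017/3 (S = (317*(30 - 131))/3 = (317*(-101))/3 = (⅓)*(-32017) = -32017/3 ≈ -10672.)
S - 206857 = -32017/3 - 206857 = -652588/3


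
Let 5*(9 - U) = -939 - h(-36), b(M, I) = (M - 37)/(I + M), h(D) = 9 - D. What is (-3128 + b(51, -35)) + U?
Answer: -116853/40 ≈ -2921.3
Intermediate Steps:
b(M, I) = (-37 + M)/(I + M)
U = 1029/5 (U = 9 - (-939 - (9 - 1*(-36)))/5 = 9 - (-939 - (9 + 36))/5 = 9 - (-939 - 1*45)/5 = 9 - (-939 - 45)/5 = 9 - 1/5*(-984) = 9 + 984/5 = 1029/5 ≈ 205.80)
(-3128 + b(51, -35)) + U = (-3128 + (-37 + 51)/(-35 + 51)) + 1029/5 = (-3128 + 14/16) + 1029/5 = (-3128 + (1/16)*14) + 1029/5 = (-3128 + 7/8) + 1029/5 = -25017/8 + 1029/5 = -116853/40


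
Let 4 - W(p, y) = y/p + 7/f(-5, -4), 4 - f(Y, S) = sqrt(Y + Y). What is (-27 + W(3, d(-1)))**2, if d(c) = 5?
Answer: (45729*I + 46916*sqrt(10))/(18*(3*I + 4*sqrt(10))) ≈ 662.01 + 43.835*I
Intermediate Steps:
f(Y, S) = 4 - sqrt(2)*sqrt(Y) (f(Y, S) = 4 - sqrt(Y + Y) = 4 - sqrt(2*Y) = 4 - sqrt(2)*sqrt(Y))
W(p, y) = 4 - 7/(4 - I*sqrt(10)) - y/p (W(p, y) = 4 - (y/p + 7/(4 - sqrt(2)*sqrt(-5))) = 4 - (y/p + 7/(4 - sqrt(2)*I*sqrt(5))) = 4 - (y/p + 7/(4 - I*sqrt(10))) = 4 - (7/(4 - I*sqrt(10)) + y/p) = 4 + (-7/(4 - I*sqrt(10)) - y/p) = 4 - 7/(4 - I*sqrt(10)) - y/p)
(-27 + W(3, d(-1)))**2 = (-27 + (4 - 7/(4 - I*sqrt(10)) - 1*5/3))**2 = (-27 + (4 - 7/(4 - I*sqrt(10)) - 1*5*1/3))**2 = (-27 + (4 - 7/(4 - I*sqrt(10)) - 5/3))**2 = (-27 + (7/3 - 7/(4 - I*sqrt(10))))**2 = (-74/3 - 7/(4 - I*sqrt(10)))**2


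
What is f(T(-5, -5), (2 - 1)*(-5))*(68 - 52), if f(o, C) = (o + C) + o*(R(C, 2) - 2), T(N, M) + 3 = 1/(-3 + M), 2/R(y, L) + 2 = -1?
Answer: 10/3 ≈ 3.3333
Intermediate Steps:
R(y, L) = -⅔ (R(y, L) = 2/(-2 - 1) = 2/(-3) = 2*(-⅓) = -⅔)
T(N, M) = -3 + 1/(-3 + M)
f(o, C) = C - 5*o/3 (f(o, C) = (o + C) + o*(-⅔ - 2) = (C + o) + o*(-8/3) = (C + o) - 8*o/3 = C - 5*o/3)
f(T(-5, -5), (2 - 1)*(-5))*(68 - 52) = ((2 - 1)*(-5) - 5*(10 - 3*(-5))/(3*(-3 - 5)))*(68 - 52) = (1*(-5) - 5*(10 + 15)/(3*(-8)))*16 = (-5 - (-5)*25/24)*16 = (-5 - 5/3*(-25/8))*16 = (-5 + 125/24)*16 = (5/24)*16 = 10/3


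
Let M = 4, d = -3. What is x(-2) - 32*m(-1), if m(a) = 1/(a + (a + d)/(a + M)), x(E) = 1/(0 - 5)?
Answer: 473/35 ≈ 13.514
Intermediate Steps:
x(E) = -⅕ (x(E) = 1/(-5) = -⅕)
m(a) = 1/(a + (-3 + a)/(4 + a)) (m(a) = 1/(a + (a - 3)/(a + 4)) = 1/(a + (-3 + a)/(4 + a)))
x(-2) - 32*m(-1) = -⅕ - 32*(4 - 1)/(-3 + (-1)² + 5*(-1)) = -⅕ - 32*3/(-3 + 1 - 5) = -⅕ - 32*3/(-7) = -⅕ - (-32)*3/7 = -⅕ - 32*(-3/7) = -⅕ + 96/7 = 473/35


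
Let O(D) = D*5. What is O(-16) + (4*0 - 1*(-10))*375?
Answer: 3670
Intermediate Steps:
O(D) = 5*D
O(-16) + (4*0 - 1*(-10))*375 = 5*(-16) + (4*0 - 1*(-10))*375 = -80 + (0 + 10)*375 = -80 + 10*375 = -80 + 3750 = 3670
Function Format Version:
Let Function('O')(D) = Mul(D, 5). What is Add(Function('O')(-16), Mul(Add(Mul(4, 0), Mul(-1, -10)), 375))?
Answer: 3670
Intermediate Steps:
Function('O')(D) = Mul(5, D)
Add(Function('O')(-16), Mul(Add(Mul(4, 0), Mul(-1, -10)), 375)) = Add(Mul(5, -16), Mul(Add(Mul(4, 0), Mul(-1, -10)), 375)) = Add(-80, Mul(Add(0, 10), 375)) = Add(-80, Mul(10, 375)) = Add(-80, 3750) = 3670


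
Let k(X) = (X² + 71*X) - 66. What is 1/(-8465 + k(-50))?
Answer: -1/9581 ≈ -0.00010437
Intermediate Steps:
k(X) = -66 + X² + 71*X
1/(-8465 + k(-50)) = 1/(-8465 + (-66 + (-50)² + 71*(-50))) = 1/(-8465 + (-66 + 2500 - 3550)) = 1/(-8465 - 1116) = 1/(-9581) = -1/9581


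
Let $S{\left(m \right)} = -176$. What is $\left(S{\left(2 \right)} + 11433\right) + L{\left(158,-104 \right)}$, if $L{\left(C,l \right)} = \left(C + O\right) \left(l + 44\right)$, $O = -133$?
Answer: $9757$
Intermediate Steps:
$L{\left(C,l \right)} = \left(-133 + C\right) \left(44 + l\right)$ ($L{\left(C,l \right)} = \left(C - 133\right) \left(l + 44\right) = \left(-133 + C\right) \left(44 + l\right)$)
$\left(S{\left(2 \right)} + 11433\right) + L{\left(158,-104 \right)} = \left(-176 + 11433\right) + \left(-5852 - -13832 + 44 \cdot 158 + 158 \left(-104\right)\right) = 11257 + \left(-5852 + 13832 + 6952 - 16432\right) = 11257 - 1500 = 9757$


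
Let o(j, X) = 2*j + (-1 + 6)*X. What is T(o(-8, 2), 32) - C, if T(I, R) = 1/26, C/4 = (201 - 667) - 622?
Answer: 113153/26 ≈ 4352.0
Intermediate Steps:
C = -4352 (C = 4*((201 - 667) - 622) = 4*(-466 - 622) = 4*(-1088) = -4352)
o(j, X) = 2*j + 5*X
T(I, R) = 1/26
T(o(-8, 2), 32) - C = 1/26 - 1*(-4352) = 1/26 + 4352 = 113153/26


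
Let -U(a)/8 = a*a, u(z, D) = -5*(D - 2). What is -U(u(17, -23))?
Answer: 125000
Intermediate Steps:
u(z, D) = 10 - 5*D (u(z, D) = -5*(-2 + D) = 10 - 5*D)
U(a) = -8*a² (U(a) = -8*a*a = -8*a²)
-U(u(17, -23)) = -(-8)*(10 - 5*(-23))² = -(-8)*(10 + 115)² = -(-8)*125² = -(-8)*15625 = -1*(-125000) = 125000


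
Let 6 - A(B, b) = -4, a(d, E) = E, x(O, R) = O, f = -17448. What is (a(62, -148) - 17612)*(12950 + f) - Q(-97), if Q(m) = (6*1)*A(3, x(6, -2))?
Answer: 79884420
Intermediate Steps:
A(B, b) = 10 (A(B, b) = 6 - 1*(-4) = 6 + 4 = 10)
Q(m) = 60 (Q(m) = (6*1)*10 = 6*10 = 60)
(a(62, -148) - 17612)*(12950 + f) - Q(-97) = (-148 - 17612)*(12950 - 17448) - 1*60 = -17760*(-4498) - 60 = 79884480 - 60 = 79884420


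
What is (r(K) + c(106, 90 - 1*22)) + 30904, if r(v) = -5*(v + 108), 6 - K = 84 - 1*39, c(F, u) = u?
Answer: 30627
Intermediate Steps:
K = -39 (K = 6 - (84 - 1*39) = 6 - (84 - 39) = 6 - 1*45 = 6 - 45 = -39)
r(v) = -540 - 5*v (r(v) = -5*(108 + v) = -540 - 5*v)
(r(K) + c(106, 90 - 1*22)) + 30904 = ((-540 - 5*(-39)) + (90 - 1*22)) + 30904 = ((-540 + 195) + (90 - 22)) + 30904 = (-345 + 68) + 30904 = -277 + 30904 = 30627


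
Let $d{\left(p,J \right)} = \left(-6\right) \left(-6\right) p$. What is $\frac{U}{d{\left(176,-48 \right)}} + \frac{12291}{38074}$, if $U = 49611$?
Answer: $\frac{327794165}{40206144} \approx 8.1528$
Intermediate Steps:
$d{\left(p,J \right)} = 36 p$
$\frac{U}{d{\left(176,-48 \right)}} + \frac{12291}{38074} = \frac{49611}{36 \cdot 176} + \frac{12291}{38074} = \frac{49611}{6336} + 12291 \cdot \frac{1}{38074} = 49611 \cdot \frac{1}{6336} + \frac{12291}{38074} = \frac{16537}{2112} + \frac{12291}{38074} = \frac{327794165}{40206144}$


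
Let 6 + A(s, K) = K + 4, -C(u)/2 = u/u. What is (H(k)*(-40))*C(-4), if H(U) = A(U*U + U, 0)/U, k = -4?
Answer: 40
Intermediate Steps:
C(u) = -2 (C(u) = -2*u/u = -2*1 = -2)
A(s, K) = -2 + K (A(s, K) = -6 + (K + 4) = -6 + (4 + K) = -2 + K)
H(U) = -2/U (H(U) = (-2 + 0)/U = -2/U)
(H(k)*(-40))*C(-4) = (-2/(-4)*(-40))*(-2) = (-2*(-¼)*(-40))*(-2) = ((½)*(-40))*(-2) = -20*(-2) = 40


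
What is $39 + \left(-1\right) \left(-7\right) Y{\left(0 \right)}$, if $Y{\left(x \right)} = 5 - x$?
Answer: $74$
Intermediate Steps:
$39 + \left(-1\right) \left(-7\right) Y{\left(0 \right)} = 39 + \left(-1\right) \left(-7\right) \left(5 - 0\right) = 39 + 7 \left(5 + 0\right) = 39 + 7 \cdot 5 = 39 + 35 = 74$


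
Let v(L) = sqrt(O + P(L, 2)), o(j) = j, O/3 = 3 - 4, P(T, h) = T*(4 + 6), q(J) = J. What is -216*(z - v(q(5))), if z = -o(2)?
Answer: 432 + 216*sqrt(47) ≈ 1912.8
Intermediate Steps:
P(T, h) = 10*T (P(T, h) = T*10 = 10*T)
O = -3 (O = 3*(3 - 4) = 3*(-1) = -3)
v(L) = sqrt(-3 + 10*L)
z = -2 (z = -1*2 = -2)
-216*(z - v(q(5))) = -216*(-2 - sqrt(-3 + 10*5)) = -216*(-2 - sqrt(-3 + 50)) = -216*(-2 - sqrt(47)) = 432 + 216*sqrt(47)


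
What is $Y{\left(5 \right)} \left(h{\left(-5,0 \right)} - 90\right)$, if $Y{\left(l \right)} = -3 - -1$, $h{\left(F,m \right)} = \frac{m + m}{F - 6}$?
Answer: $180$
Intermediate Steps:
$h{\left(F,m \right)} = \frac{2 m}{-6 + F}$
$Y{\left(l \right)} = -2$ ($Y{\left(l \right)} = -3 + 1 = -2$)
$Y{\left(5 \right)} \left(h{\left(-5,0 \right)} - 90\right) = - 2 \left(2 \cdot 0 \frac{1}{-6 - 5} - 90\right) = - 2 \left(2 \cdot 0 \frac{1}{-11} - 90\right) = - 2 \left(2 \cdot 0 \left(- \frac{1}{11}\right) - 90\right) = - 2 \left(0 - 90\right) = \left(-2\right) \left(-90\right) = 180$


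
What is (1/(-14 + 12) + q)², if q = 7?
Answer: 169/4 ≈ 42.250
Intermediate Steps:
(1/(-14 + 12) + q)² = (1/(-14 + 12) + 7)² = (1/(-2) + 7)² = (-½ + 7)² = (13/2)² = 169/4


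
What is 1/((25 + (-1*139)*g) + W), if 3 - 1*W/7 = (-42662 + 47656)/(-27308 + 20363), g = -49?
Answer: 6945/47656823 ≈ 0.00014573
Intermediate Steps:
W = 180803/6945 (W = 21 - 7*(-42662 + 47656)/(-27308 + 20363) = 21 - 34958/(-6945) = 21 - 34958*(-1)/6945 = 21 - 7*(-4994/6945) = 21 + 34958/6945 = 180803/6945 ≈ 26.034)
1/((25 + (-1*139)*g) + W) = 1/((25 - 1*139*(-49)) + 180803/6945) = 1/((25 - 139*(-49)) + 180803/6945) = 1/((25 + 6811) + 180803/6945) = 1/(6836 + 180803/6945) = 1/(47656823/6945) = 6945/47656823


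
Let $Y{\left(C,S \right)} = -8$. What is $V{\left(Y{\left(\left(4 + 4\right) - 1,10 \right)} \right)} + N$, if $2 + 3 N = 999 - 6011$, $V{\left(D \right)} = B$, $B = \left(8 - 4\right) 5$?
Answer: $- \frac{4954}{3} \approx -1651.3$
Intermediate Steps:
$B = 20$ ($B = 4 \cdot 5 = 20$)
$V{\left(D \right)} = 20$
$N = - \frac{5014}{3}$ ($N = - \frac{2}{3} + \frac{999 - 6011}{3} = - \frac{2}{3} + \frac{1}{3} \left(-5012\right) = - \frac{2}{3} - \frac{5012}{3} = - \frac{5014}{3} \approx -1671.3$)
$V{\left(Y{\left(\left(4 + 4\right) - 1,10 \right)} \right)} + N = 20 - \frac{5014}{3} = - \frac{4954}{3}$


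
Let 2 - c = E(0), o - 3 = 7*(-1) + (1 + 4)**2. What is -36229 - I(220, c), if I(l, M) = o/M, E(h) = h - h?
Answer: -72479/2 ≈ -36240.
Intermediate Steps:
E(h) = 0
o = 21 (o = 3 + (7*(-1) + (1 + 4)**2) = 3 + (-7 + 5**2) = 3 + (-7 + 25) = 3 + 18 = 21)
c = 2 (c = 2 - 1*0 = 2 + 0 = 2)
I(l, M) = 21/M
-36229 - I(220, c) = -36229 - 21/2 = -72479/2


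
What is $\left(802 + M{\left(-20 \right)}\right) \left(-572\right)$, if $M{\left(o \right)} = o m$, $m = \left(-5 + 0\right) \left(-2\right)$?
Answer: $-344344$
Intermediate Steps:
$m = 10$ ($m = \left(-5\right) \left(-2\right) = 10$)
$M{\left(o \right)} = 10 o$ ($M{\left(o \right)} = o 10 = 10 o$)
$\left(802 + M{\left(-20 \right)}\right) \left(-572\right) = \left(802 + 10 \left(-20\right)\right) \left(-572\right) = \left(802 - 200\right) \left(-572\right) = 602 \left(-572\right) = -344344$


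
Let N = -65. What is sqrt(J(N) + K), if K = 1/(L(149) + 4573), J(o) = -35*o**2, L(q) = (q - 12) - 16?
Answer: I*sqrt(3258223918806)/4694 ≈ 384.55*I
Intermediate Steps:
L(q) = -28 + q (L(q) = (-12 + q) - 16 = -28 + q)
K = 1/4694 (K = 1/((-28 + 149) + 4573) = 1/(121 + 4573) = 1/4694 ≈ 0.00021304)
sqrt(J(N) + K) = sqrt(-35*(-65)**2 + 1/4694) = sqrt(-35*4225 + 1/4694) = sqrt(-147875 + 1/4694) = sqrt(-694125249/4694) = I*sqrt(3258223918806)/4694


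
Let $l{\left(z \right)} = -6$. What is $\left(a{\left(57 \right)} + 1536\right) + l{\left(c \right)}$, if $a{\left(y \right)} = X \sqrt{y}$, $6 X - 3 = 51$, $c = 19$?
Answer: $1530 + 9 \sqrt{57} \approx 1597.9$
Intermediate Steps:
$X = 9$ ($X = \frac{1}{2} + \frac{1}{6} \cdot 51 = \frac{1}{2} + \frac{17}{2} = 9$)
$a{\left(y \right)} = 9 \sqrt{y}$
$\left(a{\left(57 \right)} + 1536\right) + l{\left(c \right)} = \left(9 \sqrt{57} + 1536\right) - 6 = \left(1536 + 9 \sqrt{57}\right) - 6 = 1530 + 9 \sqrt{57}$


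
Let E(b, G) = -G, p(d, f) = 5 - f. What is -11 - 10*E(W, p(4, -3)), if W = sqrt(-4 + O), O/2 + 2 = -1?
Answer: 69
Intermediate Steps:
O = -6 (O = -4 + 2*(-1) = -4 - 2 = -6)
W = I*sqrt(10) (W = sqrt(-4 - 6) = sqrt(-10) = I*sqrt(10) ≈ 3.1623*I)
-11 - 10*E(W, p(4, -3)) = -11 - (-10)*(5 - 1*(-3)) = -11 - (-10)*(5 + 3) = -11 - (-10)*8 = -11 - 10*(-8) = -11 + 80 = 69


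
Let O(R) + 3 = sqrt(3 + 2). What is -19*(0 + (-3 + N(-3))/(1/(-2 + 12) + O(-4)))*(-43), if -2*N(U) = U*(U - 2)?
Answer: 2487765/341 + 857850*sqrt(5)/341 ≈ 12921.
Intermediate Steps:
O(R) = -3 + sqrt(5) (O(R) = -3 + sqrt(3 + 2) = -3 + sqrt(5))
N(U) = -U*(-2 + U)/2 (N(U) = -U*(U - 2)/2 = -U*(-2 + U)/2)
-19*(0 + (-3 + N(-3))/(1/(-2 + 12) + O(-4)))*(-43) = -19*(0 + (-3 + (1/2)*(-3)*(2 - 1*(-3)))/(1/(-2 + 12) + (-3 + sqrt(5))))*(-43) = -19*(0 + (-3 + (1/2)*(-3)*(2 + 3))/(1/10 + (-3 + sqrt(5))))*(-43) = -19*(0 + (-3 + (1/2)*(-3)*5)/(1/10 + (-3 + sqrt(5))))*(-43) = -19*(0 + (-3 - 15/2)/(-29/10 + sqrt(5)))*(-43) = -19*(0 - 21/(2*(-29/10 + sqrt(5))))*(-43) = -(-399)/(2*(-29/10 + sqrt(5)))*(-43) = (399/(2*(-29/10 + sqrt(5))))*(-43) = -17157/(2*(-29/10 + sqrt(5)))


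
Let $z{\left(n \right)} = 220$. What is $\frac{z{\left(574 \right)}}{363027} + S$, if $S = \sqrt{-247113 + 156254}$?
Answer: $\frac{220}{363027} + i \sqrt{90859} \approx 0.00060602 + 301.43 i$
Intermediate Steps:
$S = i \sqrt{90859}$ ($S = \sqrt{-90859} = i \sqrt{90859} \approx 301.43 i$)
$\frac{z{\left(574 \right)}}{363027} + S = \frac{220}{363027} + i \sqrt{90859}$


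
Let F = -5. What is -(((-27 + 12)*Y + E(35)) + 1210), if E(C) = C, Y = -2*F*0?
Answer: -1245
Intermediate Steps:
Y = 0 (Y = -2*(-5)*0 = 10*0 = 0)
-(((-27 + 12)*Y + E(35)) + 1210) = -(((-27 + 12)*0 + 35) + 1210) = -((-15*0 + 35) + 1210) = -((0 + 35) + 1210) = -(35 + 1210) = -1*1245 = -1245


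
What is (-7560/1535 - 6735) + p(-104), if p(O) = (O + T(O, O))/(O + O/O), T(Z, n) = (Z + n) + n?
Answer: -212995459/31621 ≈ -6735.9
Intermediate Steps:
T(Z, n) = Z + 2*n
p(O) = 4*O/(1 + O) (p(O) = (O + (O + 2*O))/(O + O/O) = (O + 3*O)/(O + 1) = (4*O)/(1 + O) = 4*O/(1 + O))
(-7560/1535 - 6735) + p(-104) = (-7560/1535 - 6735) + 4*(-104)/(1 - 104) = (-7560*1/1535 - 6735) + 4*(-104)/(-103) = (-1512/307 - 6735) + 4*(-104)*(-1/103) = -2069157/307 + 416/103 = -212995459/31621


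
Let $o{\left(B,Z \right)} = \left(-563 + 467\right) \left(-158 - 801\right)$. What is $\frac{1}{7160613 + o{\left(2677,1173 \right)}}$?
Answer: $\frac{1}{7252677} \approx 1.3788 \cdot 10^{-7}$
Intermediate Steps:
$o{\left(B,Z \right)} = 92064$ ($o{\left(B,Z \right)} = \left(-96\right) \left(-959\right) = 92064$)
$\frac{1}{7160613 + o{\left(2677,1173 \right)}} = \frac{1}{7160613 + 92064} = \frac{1}{7252677}$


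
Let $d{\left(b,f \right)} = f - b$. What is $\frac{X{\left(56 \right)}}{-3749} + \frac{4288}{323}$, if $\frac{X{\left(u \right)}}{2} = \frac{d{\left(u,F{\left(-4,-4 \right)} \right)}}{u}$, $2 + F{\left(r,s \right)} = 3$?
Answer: $\frac{450137701}{33905956} \approx 13.276$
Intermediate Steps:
$F{\left(r,s \right)} = 1$ ($F{\left(r,s \right)} = -2 + 3 = 1$)
$X{\left(u \right)} = \frac{2 \left(1 - u\right)}{u}$ ($X{\left(u \right)} = 2 \frac{1 - u}{u} = \frac{2 \left(1 - u\right)}{u}$)
$\frac{X{\left(56 \right)}}{-3749} + \frac{4288}{323} = \frac{-2 + \frac{2}{56}}{-3749} + \frac{4288}{323} = \left(-2 + 2 \cdot \frac{1}{56}\right) \left(- \frac{1}{3749}\right) + 4288 \cdot \frac{1}{323} = \left(-2 + \frac{1}{28}\right) \left(- \frac{1}{3749}\right) + \frac{4288}{323} = \left(- \frac{55}{28}\right) \left(- \frac{1}{3749}\right) + \frac{4288}{323} = \frac{55}{104972} + \frac{4288}{323} = \frac{450137701}{33905956}$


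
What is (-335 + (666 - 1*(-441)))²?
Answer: 595984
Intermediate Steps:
(-335 + (666 - 1*(-441)))² = (-335 + (666 + 441))² = (-335 + 1107)² = 772² = 595984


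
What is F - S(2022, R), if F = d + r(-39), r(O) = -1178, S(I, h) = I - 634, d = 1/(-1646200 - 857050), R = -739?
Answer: -6423339501/2503250 ≈ -2566.0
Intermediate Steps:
d = -1/2503250 (d = 1/(-2503250) = -1/2503250 ≈ -3.9948e-7)
S(I, h) = -634 + I
F = -2948828501/2503250 (F = -1/2503250 - 1178 = -2948828501/2503250 ≈ -1178.0)
F - S(2022, R) = -2948828501/2503250 - (-634 + 2022) = -2948828501/2503250 - 1*1388 = -2948828501/2503250 - 1388 = -6423339501/2503250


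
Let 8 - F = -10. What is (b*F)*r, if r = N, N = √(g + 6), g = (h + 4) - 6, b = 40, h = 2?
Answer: 720*√6 ≈ 1763.6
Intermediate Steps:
F = 18 (F = 8 - 1*(-10) = 8 + 10 = 18)
g = 0 (g = (2 + 4) - 6 = 6 - 6 = 0)
N = √6 (N = √(0 + 6) = √6 ≈ 2.4495)
r = √6 ≈ 2.4495
(b*F)*r = (40*18)*√6 = 720*√6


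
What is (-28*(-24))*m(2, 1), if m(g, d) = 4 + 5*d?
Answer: 6048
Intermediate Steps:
(-28*(-24))*m(2, 1) = (-28*(-24))*(4 + 5*1) = 672*(4 + 5) = 672*9 = 6048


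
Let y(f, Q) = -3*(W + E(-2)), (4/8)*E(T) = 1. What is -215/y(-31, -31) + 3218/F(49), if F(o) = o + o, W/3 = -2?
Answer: 8773/588 ≈ 14.920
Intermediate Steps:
W = -6 (W = 3*(-2) = -6)
F(o) = 2*o
E(T) = 2 (E(T) = 2*1 = 2)
y(f, Q) = 12 (y(f, Q) = -3*(-6 + 2) = -3*(-4) = 12)
-215/y(-31, -31) + 3218/F(49) = -215/12 + 3218/((2*49)) = -215*1/12 + 3218/98 = -215/12 + 3218*(1/98) = -215/12 + 1609/49 = 8773/588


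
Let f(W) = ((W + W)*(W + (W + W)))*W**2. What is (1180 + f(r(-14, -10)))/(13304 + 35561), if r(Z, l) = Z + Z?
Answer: 3689116/48865 ≈ 75.496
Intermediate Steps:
r(Z, l) = 2*Z
f(W) = 6*W**4 (f(W) = ((2*W)*(W + 2*W))*W**2 = ((2*W)*(3*W))*W**2 = (6*W**2)*W**2 = 6*W**4)
(1180 + f(r(-14, -10)))/(13304 + 35561) = (1180 + 6*(2*(-14))**4)/(13304 + 35561) = (1180 + 6*(-28)**4)/48865 = (1180 + 6*614656)*(1/48865) = (1180 + 3687936)*(1/48865) = 3689116*(1/48865) = 3689116/48865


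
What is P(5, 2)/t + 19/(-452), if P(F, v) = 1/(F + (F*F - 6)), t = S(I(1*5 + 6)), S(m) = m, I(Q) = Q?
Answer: -1141/29832 ≈ -0.038248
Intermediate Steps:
t = 11 (t = 1*5 + 6 = 5 + 6 = 11)
P(F, v) = 1/(-6 + F + F**2) (P(F, v) = 1/(F + (F**2 - 6)) = 1/(F + (-6 + F**2)) = 1/(-6 + F + F**2))
P(5, 2)/t + 19/(-452) = 1/((-6 + 5 + 5**2)*11) + 19/(-452) = (1/11)/(-6 + 5 + 25) + 19*(-1/452) = (1/11)/24 - 19/452 = (1/24)*(1/11) - 19/452 = 1/264 - 19/452 = -1141/29832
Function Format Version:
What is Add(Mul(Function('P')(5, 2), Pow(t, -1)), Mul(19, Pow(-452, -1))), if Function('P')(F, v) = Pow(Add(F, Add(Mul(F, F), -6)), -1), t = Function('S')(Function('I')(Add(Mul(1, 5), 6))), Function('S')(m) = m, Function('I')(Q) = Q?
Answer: Rational(-1141, 29832) ≈ -0.038248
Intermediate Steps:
t = 11 (t = Add(Mul(1, 5), 6) = Add(5, 6) = 11)
Function('P')(F, v) = Pow(Add(-6, F, Pow(F, 2)), -1) (Function('P')(F, v) = Pow(Add(F, Add(Pow(F, 2), -6)), -1) = Pow(Add(F, Add(-6, Pow(F, 2))), -1) = Pow(Add(-6, F, Pow(F, 2)), -1))
Add(Mul(Function('P')(5, 2), Pow(t, -1)), Mul(19, Pow(-452, -1))) = Add(Mul(Pow(Add(-6, 5, Pow(5, 2)), -1), Pow(11, -1)), Mul(19, Pow(-452, -1))) = Add(Mul(Pow(Add(-6, 5, 25), -1), Rational(1, 11)), Mul(19, Rational(-1, 452))) = Add(Mul(Pow(24, -1), Rational(1, 11)), Rational(-19, 452)) = Add(Mul(Rational(1, 24), Rational(1, 11)), Rational(-19, 452)) = Add(Rational(1, 264), Rational(-19, 452)) = Rational(-1141, 29832)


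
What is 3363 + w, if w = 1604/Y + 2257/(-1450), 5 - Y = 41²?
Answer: 2041663517/607550 ≈ 3360.5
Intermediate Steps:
Y = -1676 (Y = 5 - 1*41² = 5 - 1*1681 = 5 - 1681 = -1676)
w = -1527133/607550 (w = 1604/(-1676) + 2257/(-1450) = 1604*(-1/1676) + 2257*(-1/1450) = -401/419 - 2257/1450 = -1527133/607550 ≈ -2.5136)
3363 + w = 3363 - 1527133/607550 = 2041663517/607550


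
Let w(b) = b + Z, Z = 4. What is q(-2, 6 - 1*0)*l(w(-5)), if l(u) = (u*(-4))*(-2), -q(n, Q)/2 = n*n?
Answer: 64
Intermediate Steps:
w(b) = 4 + b (w(b) = b + 4 = 4 + b)
q(n, Q) = -2*n² (q(n, Q) = -2*n*n = -2*n²)
l(u) = 8*u (l(u) = -4*u*(-2) = 8*u)
q(-2, 6 - 1*0)*l(w(-5)) = (-2*(-2)²)*(8*(4 - 5)) = (-2*4)*(8*(-1)) = -8*(-8) = 64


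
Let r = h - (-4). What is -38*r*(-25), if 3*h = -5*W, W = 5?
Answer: -12350/3 ≈ -4116.7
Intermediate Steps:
h = -25/3 (h = (-5*5)/3 = (1/3)*(-25) = -25/3 ≈ -8.3333)
r = -13/3 (r = -25/3 - (-4) = -25/3 - 1*(-4) = -25/3 + 4 = -13/3 ≈ -4.3333)
-38*r*(-25) = -38*(-13/3)*(-25) = (494/3)*(-25) = -12350/3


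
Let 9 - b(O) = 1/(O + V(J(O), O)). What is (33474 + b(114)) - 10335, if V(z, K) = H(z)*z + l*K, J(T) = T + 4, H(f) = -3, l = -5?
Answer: 18749881/810 ≈ 23148.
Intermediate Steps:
J(T) = 4 + T
V(z, K) = -5*K - 3*z (V(z, K) = -3*z - 5*K = -5*K - 3*z)
b(O) = 9 - 1/(-12 - 7*O) (b(O) = 9 - 1/(O + (-5*O - 3*(4 + O))) = 9 - 1/(O + (-5*O + (-12 - 3*O))) = 9 - 1/(O + (-12 - 8*O)) = 9 - 1/(-12 - 7*O))
(33474 + b(114)) - 10335 = (33474 + (109 + 63*114)/(12 + 7*114)) - 10335 = (33474 + (109 + 7182)/(12 + 798)) - 10335 = (33474 + 7291/810) - 10335 = 27121231/810 - 10335 = 18749881/810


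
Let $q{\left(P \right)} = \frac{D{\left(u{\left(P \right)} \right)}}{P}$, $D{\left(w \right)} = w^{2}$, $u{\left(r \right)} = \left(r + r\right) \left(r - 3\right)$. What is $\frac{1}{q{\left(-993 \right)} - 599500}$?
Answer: $- \frac{1}{3940887052} \approx -2.5375 \cdot 10^{-10}$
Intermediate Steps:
$u{\left(r \right)} = 2 r \left(-3 + r\right)$
$q{\left(P \right)} = 4 P \left(-3 + P\right)^{2}$ ($q{\left(P \right)} = \frac{\left(2 P \left(-3 + P\right)\right)^{2}}{P} = \frac{4 P^{2} \left(-3 + P\right)^{2}}{P} = 4 P \left(-3 + P\right)^{2}$)
$\frac{1}{q{\left(-993 \right)} - 599500} = \frac{1}{4 \left(-993\right) \left(-3 - 993\right)^{2} - 599500} = \frac{1}{4 \left(-993\right) \left(-996\right)^{2} - 599500} = \frac{1}{4 \left(-993\right) 992016 - 599500} = \frac{1}{-3940287552 - 599500} = \frac{1}{-3940887052} = - \frac{1}{3940887052}$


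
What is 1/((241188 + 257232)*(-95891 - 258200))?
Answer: -1/176486036220 ≈ -5.6662e-12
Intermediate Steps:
1/((241188 + 257232)*(-95891 - 258200)) = 1/(498420*(-354091)) = 1/(-176486036220) = -1/176486036220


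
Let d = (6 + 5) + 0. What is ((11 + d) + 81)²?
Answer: 10609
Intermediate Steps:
d = 11 (d = 11 + 0 = 11)
((11 + d) + 81)² = ((11 + 11) + 81)² = (22 + 81)² = 103² = 10609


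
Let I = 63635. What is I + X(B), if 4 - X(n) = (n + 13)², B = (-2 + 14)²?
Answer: 38990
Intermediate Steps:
B = 144 (B = 12² = 144)
X(n) = 4 - (13 + n)² (X(n) = 4 - (n + 13)² = 4 - (13 + n)²)
I + X(B) = 63635 + (4 - (13 + 144)²) = 63635 + (4 - 1*157²) = 63635 + (4 - 1*24649) = 63635 + (4 - 24649) = 63635 - 24645 = 38990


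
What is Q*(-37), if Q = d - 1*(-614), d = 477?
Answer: -40367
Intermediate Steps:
Q = 1091 (Q = 477 - 1*(-614) = 477 + 614 = 1091)
Q*(-37) = 1091*(-37) = -40367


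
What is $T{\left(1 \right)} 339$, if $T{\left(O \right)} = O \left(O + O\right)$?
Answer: $678$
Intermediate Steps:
$T{\left(O \right)} = 2 O^{2}$ ($T{\left(O \right)} = O 2 O = 2 O^{2}$)
$T{\left(1 \right)} 339 = 2 \cdot 1^{2} \cdot 339 = 2 \cdot 1 \cdot 339 = 2 \cdot 339 = 678$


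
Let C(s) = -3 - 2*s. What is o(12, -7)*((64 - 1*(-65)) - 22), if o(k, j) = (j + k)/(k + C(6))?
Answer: -535/3 ≈ -178.33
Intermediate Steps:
o(k, j) = (j + k)/(-15 + k) (o(k, j) = (j + k)/(k + (-3 - 2*6)) = (j + k)/(k + (-3 - 12)) = (j + k)/(k - 15) = (j + k)/(-15 + k))
o(12, -7)*((64 - 1*(-65)) - 22) = ((-7 + 12)/(-15 + 12))*((64 - 1*(-65)) - 22) = (5/(-3))*((64 + 65) - 22) = (-1/3*5)*(129 - 22) = -5/3*107 = -535/3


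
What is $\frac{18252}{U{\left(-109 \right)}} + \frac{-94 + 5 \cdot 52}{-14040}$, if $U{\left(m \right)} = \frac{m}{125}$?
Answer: $- \frac{16016139047}{765180} \approx -20931.0$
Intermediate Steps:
$U{\left(m \right)} = \frac{m}{125}$ ($U{\left(m \right)} = m \frac{1}{125} = \frac{m}{125}$)
$\frac{18252}{U{\left(-109 \right)}} + \frac{-94 + 5 \cdot 52}{-14040} = \frac{18252}{\frac{1}{125} \left(-109\right)} + \frac{-94 + 5 \cdot 52}{-14040} = \frac{18252}{- \frac{109}{125}} + \left(-94 + 260\right) \left(- \frac{1}{14040}\right) = 18252 \left(- \frac{125}{109}\right) + 166 \left(- \frac{1}{14040}\right) = - \frac{2281500}{109} - \frac{83}{7020} = - \frac{16016139047}{765180}$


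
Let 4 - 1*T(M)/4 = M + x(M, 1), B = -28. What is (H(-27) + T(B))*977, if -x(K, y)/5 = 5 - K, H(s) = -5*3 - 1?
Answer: 754244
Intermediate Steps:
H(s) = -16 (H(s) = -15 - 1 = -16)
x(K, y) = -25 + 5*K (x(K, y) = -5*(5 - K) = -25 + 5*K)
T(M) = 116 - 24*M (T(M) = 16 - 4*(M + (-25 + 5*M)) = 16 - 4*(-25 + 6*M) = 16 + (100 - 24*M) = 116 - 24*M)
(H(-27) + T(B))*977 = (-16 + (116 - 24*(-28)))*977 = (-16 + (116 + 672))*977 = (-16 + 788)*977 = 772*977 = 754244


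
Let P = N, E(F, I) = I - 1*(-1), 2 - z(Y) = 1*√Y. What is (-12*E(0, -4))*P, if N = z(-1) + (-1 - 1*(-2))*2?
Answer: 144 - 36*I ≈ 144.0 - 36.0*I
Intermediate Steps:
z(Y) = 2 - √Y
E(F, I) = 1 + I (E(F, I) = I + 1 = 1 + I)
N = 4 - I (N = (2 - √(-1)) + (-1 - 1*(-2))*2 = (2 - I) + (-1 + 2)*2 = (2 - I) + 1*2 = (2 - I) + 2 = 4 - I ≈ 4.0 - 1.0*I)
P = 4 - I ≈ 4.0 - 1.0*I
(-12*E(0, -4))*P = (-12*(1 - 4))*(4 - I) = (-12*(-3))*(4 - I) = 36*(4 - I) = 144 - 36*I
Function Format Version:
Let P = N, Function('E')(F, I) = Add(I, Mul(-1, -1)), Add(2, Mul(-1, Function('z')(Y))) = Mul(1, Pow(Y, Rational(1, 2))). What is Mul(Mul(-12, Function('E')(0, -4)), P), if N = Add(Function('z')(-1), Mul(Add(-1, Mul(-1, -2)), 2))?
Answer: Add(144, Mul(-36, I)) ≈ Add(144.00, Mul(-36.000, I))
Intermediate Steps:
Function('z')(Y) = Add(2, Mul(-1, Pow(Y, Rational(1, 2)))) (Function('z')(Y) = Add(2, Mul(-1, Mul(1, Pow(Y, Rational(1, 2))))) = Add(2, Mul(-1, Pow(Y, Rational(1, 2)))))
Function('E')(F, I) = Add(1, I) (Function('E')(F, I) = Add(I, 1) = Add(1, I))
N = Add(4, Mul(-1, I)) (N = Add(Add(2, Mul(-1, Pow(-1, Rational(1, 2)))), Mul(Add(-1, Mul(-1, -2)), 2)) = Add(Add(2, Mul(-1, I)), Mul(Add(-1, 2), 2)) = Add(Add(2, Mul(-1, I)), Mul(1, 2)) = Add(Add(2, Mul(-1, I)), 2) = Add(4, Mul(-1, I)) ≈ Add(4.0000, Mul(-1.0000, I)))
P = Add(4, Mul(-1, I)) ≈ Add(4.0000, Mul(-1.0000, I))
Mul(Mul(-12, Function('E')(0, -4)), P) = Mul(Mul(-12, Add(1, -4)), Add(4, Mul(-1, I))) = Mul(Mul(-12, -3), Add(4, Mul(-1, I))) = Mul(36, Add(4, Mul(-1, I))) = Add(144, Mul(-36, I))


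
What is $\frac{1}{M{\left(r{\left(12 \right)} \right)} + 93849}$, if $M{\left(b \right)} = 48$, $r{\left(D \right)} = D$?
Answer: $\frac{1}{93897} \approx 1.065 \cdot 10^{-5}$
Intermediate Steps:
$\frac{1}{M{\left(r{\left(12 \right)} \right)} + 93849} = \frac{1}{48 + 93849} = \frac{1}{93897}$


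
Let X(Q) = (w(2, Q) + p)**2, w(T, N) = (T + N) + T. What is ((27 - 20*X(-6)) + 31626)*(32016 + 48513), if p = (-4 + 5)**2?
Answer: 2547373857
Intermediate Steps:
w(T, N) = N + 2*T (w(T, N) = (N + T) + T = N + 2*T)
p = 1 (p = 1**2 = 1)
X(Q) = (5 + Q)**2 (X(Q) = ((Q + 2*2) + 1)**2 = ((Q + 4) + 1)**2 = ((4 + Q) + 1)**2 = (5 + Q)**2)
((27 - 20*X(-6)) + 31626)*(32016 + 48513) = ((27 - 20*(5 - 6)**2) + 31626)*(32016 + 48513) = ((27 - 20*(-1)**2) + 31626)*80529 = ((27 - 20*1) + 31626)*80529 = ((27 - 20) + 31626)*80529 = (7 + 31626)*80529 = 31633*80529 = 2547373857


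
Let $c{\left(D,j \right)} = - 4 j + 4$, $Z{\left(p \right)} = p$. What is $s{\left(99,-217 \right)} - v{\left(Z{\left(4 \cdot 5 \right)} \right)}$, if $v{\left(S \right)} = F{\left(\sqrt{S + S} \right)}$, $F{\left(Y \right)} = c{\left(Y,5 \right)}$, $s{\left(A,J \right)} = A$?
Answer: $115$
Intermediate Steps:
$c{\left(D,j \right)} = 4 - 4 j$
$F{\left(Y \right)} = -16$ ($F{\left(Y \right)} = 4 - 20 = -16$)
$v{\left(S \right)} = -16$
$s{\left(99,-217 \right)} - v{\left(Z{\left(4 \cdot 5 \right)} \right)} = 99 - -16 = 99 + 16 = 115$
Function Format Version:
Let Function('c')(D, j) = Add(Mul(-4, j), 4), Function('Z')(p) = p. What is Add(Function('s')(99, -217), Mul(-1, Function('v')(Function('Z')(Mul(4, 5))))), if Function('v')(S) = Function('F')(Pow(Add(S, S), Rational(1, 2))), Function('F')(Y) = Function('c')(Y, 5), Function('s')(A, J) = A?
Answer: 115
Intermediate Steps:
Function('c')(D, j) = Add(4, Mul(-4, j))
Function('F')(Y) = -16 (Function('F')(Y) = Add(4, Mul(-4, 5)) = Add(4, -20) = -16)
Function('v')(S) = -16
Add(Function('s')(99, -217), Mul(-1, Function('v')(Function('Z')(Mul(4, 5))))) = Add(99, Mul(-1, -16)) = Add(99, 16) = 115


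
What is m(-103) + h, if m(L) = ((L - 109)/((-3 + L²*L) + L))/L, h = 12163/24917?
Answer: 1369083878833/2804702345683 ≈ 0.48814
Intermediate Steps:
h = 12163/24917 (h = 12163*(1/24917) = 12163/24917 ≈ 0.48814)
m(L) = (-109 + L)/(L*(-3 + L + L³)) (m(L) = ((-109 + L)/((-3 + L³) + L))/L = ((-109 + L)/(-3 + L + L³))/L = (-109 + L)/(L*(-3 + L + L³)))
m(-103) + h = (-109 - 103)/((-103)*(-3 - 103 + (-103)³)) + 12163/24917 = -1/103*(-212)/(-3 - 103 - 1092727) + 12163/24917 = -1/103*(-212)/(-1092833) + 12163/24917 = -1/103*(-1/1092833)*(-212) + 12163/24917 = -212/112561799 + 12163/24917 = 1369083878833/2804702345683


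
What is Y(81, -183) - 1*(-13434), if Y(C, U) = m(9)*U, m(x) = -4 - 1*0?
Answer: 14166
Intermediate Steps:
m(x) = -4 (m(x) = -4 + 0 = -4)
Y(C, U) = -4*U
Y(81, -183) - 1*(-13434) = -4*(-183) - 1*(-13434) = 732 + 13434 = 14166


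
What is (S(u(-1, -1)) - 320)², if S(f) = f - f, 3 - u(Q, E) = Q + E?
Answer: 102400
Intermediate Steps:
u(Q, E) = 3 - E - Q (u(Q, E) = 3 - (Q + E) = 3 - (E + Q) = 3 + (-E - Q) = 3 - E - Q)
S(f) = 0
(S(u(-1, -1)) - 320)² = (0 - 320)² = (-320)² = 102400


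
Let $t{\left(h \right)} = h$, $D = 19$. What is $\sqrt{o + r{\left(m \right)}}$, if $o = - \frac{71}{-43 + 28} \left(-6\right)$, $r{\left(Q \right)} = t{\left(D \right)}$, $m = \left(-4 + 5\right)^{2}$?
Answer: $\frac{i \sqrt{235}}{5} \approx 3.0659 i$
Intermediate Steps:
$m = 1$ ($m = 1^{2} = 1$)
$r{\left(Q \right)} = 19$
$o = - \frac{142}{5}$ ($o = - \frac{71}{-15} \left(-6\right) = \left(-71\right) \left(- \frac{1}{15}\right) \left(-6\right) = \frac{71}{15} \left(-6\right) = - \frac{142}{5} \approx -28.4$)
$\sqrt{o + r{\left(m \right)}} = \sqrt{- \frac{142}{5} + 19} = \sqrt{- \frac{47}{5}} = \frac{i \sqrt{235}}{5}$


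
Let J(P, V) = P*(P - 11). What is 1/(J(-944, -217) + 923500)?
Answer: 1/1825020 ≈ 5.4794e-7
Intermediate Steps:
J(P, V) = P*(-11 + P)
1/(J(-944, -217) + 923500) = 1/(-944*(-11 - 944) + 923500) = 1/(-944*(-955) + 923500) = 1/(901520 + 923500) = 1/1825020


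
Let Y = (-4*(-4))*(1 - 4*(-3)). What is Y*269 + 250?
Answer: 56202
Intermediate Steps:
Y = 208 (Y = 16*(1 + 12) = 16*13 = 208)
Y*269 + 250 = 208*269 + 250 = 55952 + 250 = 56202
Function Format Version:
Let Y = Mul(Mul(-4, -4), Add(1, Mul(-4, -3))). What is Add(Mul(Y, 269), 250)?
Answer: 56202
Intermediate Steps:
Y = 208 (Y = Mul(16, Add(1, 12)) = Mul(16, 13) = 208)
Add(Mul(Y, 269), 250) = Add(Mul(208, 269), 250) = Add(55952, 250) = 56202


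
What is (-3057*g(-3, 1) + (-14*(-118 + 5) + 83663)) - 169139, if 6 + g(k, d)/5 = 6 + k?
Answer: -38039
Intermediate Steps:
g(k, d) = 5*k (g(k, d) = -30 + 5*(6 + k) = -30 + (30 + 5*k) = 5*k)
(-3057*g(-3, 1) + (-14*(-118 + 5) + 83663)) - 169139 = (-15285*(-3) + (-14*(-118 + 5) + 83663)) - 169139 = (-3057*(-15) + (-14*(-113) + 83663)) - 169139 = (45855 + (1582 + 83663)) - 169139 = (45855 + 85245) - 169139 = 131100 - 169139 = -38039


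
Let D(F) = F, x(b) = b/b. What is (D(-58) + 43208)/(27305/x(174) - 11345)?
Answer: 4315/1596 ≈ 2.7036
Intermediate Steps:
x(b) = 1
(D(-58) + 43208)/(27305/x(174) - 11345) = (-58 + 43208)/(27305/1 - 11345) = 43150/(27305*1 - 11345) = 43150/(27305 - 11345) = 43150/15960 = 43150*(1/15960) = 4315/1596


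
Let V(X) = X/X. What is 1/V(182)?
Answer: 1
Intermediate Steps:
V(X) = 1
1/V(182) = 1/1 = 1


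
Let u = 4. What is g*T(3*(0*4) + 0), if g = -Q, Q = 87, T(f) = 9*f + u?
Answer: -348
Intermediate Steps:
T(f) = 4 + 9*f (T(f) = 9*f + 4 = 4 + 9*f)
g = -87 (g = -1*87 = -87)
g*T(3*(0*4) + 0) = -87*(4 + 9*(3*(0*4) + 0)) = -87*(4 + 9*(3*0 + 0)) = -87*(4 + 9*(0 + 0)) = -87*(4 + 9*0) = -87*(4 + 0) = -87*4 = -348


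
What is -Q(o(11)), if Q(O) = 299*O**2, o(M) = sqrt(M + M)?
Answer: -6578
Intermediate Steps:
o(M) = sqrt(2)*sqrt(M) (o(M) = sqrt(2*M) = sqrt(2)*sqrt(M))
-Q(o(11)) = -299*(sqrt(2)*sqrt(11))**2 = -299*(sqrt(22))**2 = -299*22 = -1*6578 = -6578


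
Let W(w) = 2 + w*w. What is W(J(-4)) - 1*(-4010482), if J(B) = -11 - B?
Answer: 4010533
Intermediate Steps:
W(w) = 2 + w²
W(J(-4)) - 1*(-4010482) = (2 + (-11 - 1*(-4))²) - 1*(-4010482) = (2 + (-11 + 4)²) + 4010482 = (2 + (-7)²) + 4010482 = (2 + 49) + 4010482 = 51 + 4010482 = 4010533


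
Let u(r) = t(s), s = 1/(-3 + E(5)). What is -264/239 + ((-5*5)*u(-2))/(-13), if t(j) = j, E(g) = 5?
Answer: -889/6214 ≈ -0.14306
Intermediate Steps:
s = ½ (s = 1/(-3 + 5) = 1/2 = ½ ≈ 0.50000)
u(r) = ½
-264/239 + ((-5*5)*u(-2))/(-13) = -264/239 + (-5*5*(½))/(-13) = -264*1/239 - 25*½*(-1/13) = -264/239 - 25/2*(-1/13) = -264/239 + 25/26 = -889/6214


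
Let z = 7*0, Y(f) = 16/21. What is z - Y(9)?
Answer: -16/21 ≈ -0.76190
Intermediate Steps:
Y(f) = 16/21 (Y(f) = 16*(1/21) = 16/21)
z = 0
z - Y(9) = 0 - 1*16/21 = 0 - 16/21 = -16/21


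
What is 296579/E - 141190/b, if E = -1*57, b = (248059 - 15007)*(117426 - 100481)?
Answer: -39040336492763/7503225666 ≈ -5203.1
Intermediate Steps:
b = 3949066140 (b = 233052*16945 = 3949066140)
E = -57
296579/E - 141190/b = 296579/(-57) - 141190/3949066140 = 296579*(-1/57) - 141190*1/3949066140 = -296579/57 - 14119/394906614 = -39040336492763/7503225666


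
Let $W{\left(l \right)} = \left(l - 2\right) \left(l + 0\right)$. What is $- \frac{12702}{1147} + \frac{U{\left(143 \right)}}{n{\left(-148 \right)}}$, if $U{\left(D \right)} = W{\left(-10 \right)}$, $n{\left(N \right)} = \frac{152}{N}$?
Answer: $- \frac{2787678}{21793} \approx -127.92$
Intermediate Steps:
$W{\left(l \right)} = l \left(-2 + l\right)$ ($W{\left(l \right)} = \left(-2 + l\right) l = l \left(-2 + l\right)$)
$U{\left(D \right)} = 120$ ($U{\left(D \right)} = - 10 \left(-2 - 10\right) = \left(-10\right) \left(-12\right) = 120$)
$- \frac{12702}{1147} + \frac{U{\left(143 \right)}}{n{\left(-148 \right)}} = - \frac{12702}{1147} + \frac{120}{152 \frac{1}{-148}} = \left(-12702\right) \frac{1}{1147} + \frac{120}{152 \left(- \frac{1}{148}\right)} = - \frac{12702}{1147} + \frac{120}{- \frac{38}{37}} = - \frac{12702}{1147} + 120 \left(- \frac{37}{38}\right) = - \frac{12702}{1147} - \frac{2220}{19} = - \frac{2787678}{21793}$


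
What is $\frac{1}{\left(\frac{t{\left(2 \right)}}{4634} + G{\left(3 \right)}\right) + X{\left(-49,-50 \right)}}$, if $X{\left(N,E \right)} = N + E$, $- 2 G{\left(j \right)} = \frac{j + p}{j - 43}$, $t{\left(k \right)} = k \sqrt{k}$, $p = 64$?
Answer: $- \frac{3372699529360}{331072617538001} - \frac{14828800 \sqrt{2}}{331072617538001} \approx -0.010187$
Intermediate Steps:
$t{\left(k \right)} = k^{\frac{3}{2}}$
$G{\left(j \right)} = - \frac{64 + j}{2 \left(-43 + j\right)}$ ($G{\left(j \right)} = - \frac{\left(j + 64\right) \frac{1}{j - 43}}{2} = - \frac{\left(64 + j\right) \frac{1}{-43 + j}}{2} = - \frac{\frac{1}{-43 + j} \left(64 + j\right)}{2} = - \frac{64 + j}{2 \left(-43 + j\right)}$)
$X{\left(N,E \right)} = E + N$
$\frac{1}{\left(\frac{t{\left(2 \right)}}{4634} + G{\left(3 \right)}\right) + X{\left(-49,-50 \right)}} = \frac{1}{\left(\frac{2^{\frac{3}{2}}}{4634} + \frac{-64 - 3}{2 \left(-43 + 3\right)}\right) - 99} = \frac{1}{\left(2 \sqrt{2} \cdot \frac{1}{4634} + \frac{-64 - 3}{2 \left(-40\right)}\right) - 99} = \frac{1}{\left(\frac{\sqrt{2}}{2317} + \frac{1}{2} \left(- \frac{1}{40}\right) \left(-67\right)\right) - 99} = \frac{1}{\left(\frac{\sqrt{2}}{2317} + \frac{67}{80}\right) - 99} = \frac{1}{\left(\frac{67}{80} + \frac{\sqrt{2}}{2317}\right) - 99} = \frac{1}{- \frac{7853}{80} + \frac{\sqrt{2}}{2317}}$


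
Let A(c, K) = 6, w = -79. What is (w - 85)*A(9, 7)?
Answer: -984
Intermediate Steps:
(w - 85)*A(9, 7) = (-79 - 85)*6 = -164*6 = -984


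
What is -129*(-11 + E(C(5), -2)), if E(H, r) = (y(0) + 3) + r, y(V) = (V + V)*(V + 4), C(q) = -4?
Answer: 1290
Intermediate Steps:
y(V) = 2*V*(4 + V) (y(V) = (2*V)*(4 + V) = 2*V*(4 + V))
E(H, r) = 3 + r (E(H, r) = (2*0*(4 + 0) + 3) + r = (2*0*4 + 3) + r = (0 + 3) + r = 3 + r)
-129*(-11 + E(C(5), -2)) = -129*(-11 + (3 - 2)) = -129*(-11 + 1) = -129*(-10) = 1290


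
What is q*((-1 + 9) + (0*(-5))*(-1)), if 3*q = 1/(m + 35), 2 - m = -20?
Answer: 8/171 ≈ 0.046784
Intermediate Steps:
m = 22 (m = 2 - 1*(-20) = 2 + 20 = 22)
q = 1/171 (q = 1/(3*(22 + 35)) = (⅓)/57 = (⅓)*(1/57) = 1/171 ≈ 0.0058480)
q*((-1 + 9) + (0*(-5))*(-1)) = ((-1 + 9) + (0*(-5))*(-1))/171 = (8 + 0*(-1))/171 = (8 + 0)/171 = (1/171)*8 = 8/171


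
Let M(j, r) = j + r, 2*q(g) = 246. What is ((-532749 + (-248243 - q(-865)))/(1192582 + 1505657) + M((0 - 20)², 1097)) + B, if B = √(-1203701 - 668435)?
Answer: 4038482668/2698239 + 2*I*√468034 ≈ 1496.7 + 1368.3*I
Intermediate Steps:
q(g) = 123 (q(g) = (½)*246 = 123)
B = 2*I*√468034 (B = √(-1872136) = 2*I*√468034 ≈ 1368.3*I)
((-532749 + (-248243 - q(-865)))/(1192582 + 1505657) + M((0 - 20)², 1097)) + B = ((-532749 + (-248243 - 1*123))/(1192582 + 1505657) + ((0 - 20)² + 1097)) + 2*I*√468034 = ((-532749 + (-248243 - 123))/2698239 + ((-20)² + 1097)) + 2*I*√468034 = ((-532749 - 248366)*(1/2698239) + (400 + 1097)) + 2*I*√468034 = (-781115*1/2698239 + 1497) + 2*I*√468034 = (-781115/2698239 + 1497) + 2*I*√468034 = 4038482668/2698239 + 2*I*√468034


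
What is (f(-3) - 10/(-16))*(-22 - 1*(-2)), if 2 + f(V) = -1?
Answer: 95/2 ≈ 47.500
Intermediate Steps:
f(V) = -3 (f(V) = -2 - 1 = -3)
(f(-3) - 10/(-16))*(-22 - 1*(-2)) = (-3 - 10/(-16))*(-22 - 1*(-2)) = (-3 - 1/16*(-10))*(-22 + 2) = (-3 + 5/8)*(-20) = -19/8*(-20) = 95/2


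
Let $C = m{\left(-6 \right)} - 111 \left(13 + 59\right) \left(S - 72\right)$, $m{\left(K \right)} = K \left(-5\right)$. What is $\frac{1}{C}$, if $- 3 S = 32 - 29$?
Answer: $\frac{1}{583446} \approx 1.714 \cdot 10^{-6}$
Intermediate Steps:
$S = -1$ ($S = - \frac{32 - 29}{3} = \left(- \frac{1}{3}\right) 3 = -1$)
$m{\left(K \right)} = - 5 K$
$C = 583446$ ($C = \left(-5\right) \left(-6\right) - 111 \left(13 + 59\right) \left(-1 - 72\right) = 30 - 111 \cdot 72 \left(-73\right) = 30 - -583416 = 30 + 583416 = 583446$)
$\frac{1}{C} = \frac{1}{583446}$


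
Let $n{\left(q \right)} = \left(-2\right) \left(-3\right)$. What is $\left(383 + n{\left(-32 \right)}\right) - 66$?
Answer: $323$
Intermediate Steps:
$n{\left(q \right)} = 6$
$\left(383 + n{\left(-32 \right)}\right) - 66 = \left(383 + 6\right) - 66 = 389 - 66 = 323$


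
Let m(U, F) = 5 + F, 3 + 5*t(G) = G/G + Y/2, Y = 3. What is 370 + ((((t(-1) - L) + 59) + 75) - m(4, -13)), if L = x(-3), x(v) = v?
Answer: 5149/10 ≈ 514.90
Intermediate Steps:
L = -3
t(G) = -⅒ (t(G) = -⅗ + (G/G + 3/2)/5 = -⅗ + (1 + 3*(½))/5 = -⅗ + (1 + 3/2)/5 = -⅗ + (⅕)*(5/2) = -⅗ + ½ = -⅒)
370 + ((((t(-1) - L) + 59) + 75) - m(4, -13)) = 370 + ((((-⅒ - 1*(-3)) + 59) + 75) - (5 - 13)) = 370 + ((((-⅒ + 3) + 59) + 75) - 1*(-8)) = 370 + (((29/10 + 59) + 75) + 8) = 370 + ((619/10 + 75) + 8) = 370 + (1369/10 + 8) = 370 + 1449/10 = 5149/10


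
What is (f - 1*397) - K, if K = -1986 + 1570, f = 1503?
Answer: 1522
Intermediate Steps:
K = -416
(f - 1*397) - K = (1503 - 1*397) - 1*(-416) = (1503 - 397) + 416 = 1106 + 416 = 1522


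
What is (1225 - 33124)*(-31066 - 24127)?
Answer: 1760601507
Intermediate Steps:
(1225 - 33124)*(-31066 - 24127) = -31899*(-55193) = 1760601507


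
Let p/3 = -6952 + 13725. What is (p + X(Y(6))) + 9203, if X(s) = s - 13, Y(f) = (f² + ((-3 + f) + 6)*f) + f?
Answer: 29605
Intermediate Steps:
Y(f) = f + f² + f*(3 + f) (Y(f) = (f² + (3 + f)*f) + f = (f² + f*(3 + f)) + f = f + f² + f*(3 + f))
p = 20319 (p = 3*(-6952 + 13725) = 3*6773 = 20319)
X(s) = -13 + s
(p + X(Y(6))) + 9203 = (20319 + (-13 + 2*6*(2 + 6))) + 9203 = (20319 + (-13 + 2*6*8)) + 9203 = (20319 + (-13 + 96)) + 9203 = (20319 + 83) + 9203 = 20402 + 9203 = 29605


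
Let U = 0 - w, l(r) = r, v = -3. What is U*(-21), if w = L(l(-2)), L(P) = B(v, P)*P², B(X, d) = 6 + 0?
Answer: 504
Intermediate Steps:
B(X, d) = 6
L(P) = 6*P²
w = 24 (w = 6*(-2)² = 6*4 = 24)
U = -24 (U = 0 - 1*24 = 0 - 24 = -24)
U*(-21) = -24*(-21) = 504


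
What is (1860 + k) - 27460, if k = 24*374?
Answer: -16624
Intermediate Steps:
k = 8976
(1860 + k) - 27460 = (1860 + 8976) - 27460 = 10836 - 27460 = -16624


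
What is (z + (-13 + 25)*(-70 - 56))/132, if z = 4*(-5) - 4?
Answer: -128/11 ≈ -11.636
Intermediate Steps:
z = -24 (z = -20 - 4 = -24)
(z + (-13 + 25)*(-70 - 56))/132 = (-24 + (-13 + 25)*(-70 - 56))/132 = (-24 + 12*(-126))*(1/132) = (-24 - 1512)*(1/132) = -1536*1/132 = -128/11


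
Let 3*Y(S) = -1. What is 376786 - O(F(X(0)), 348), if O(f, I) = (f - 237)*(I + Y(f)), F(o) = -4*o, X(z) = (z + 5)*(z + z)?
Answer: 459183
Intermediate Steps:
X(z) = 2*z*(5 + z) (X(z) = (5 + z)*(2*z) = 2*z*(5 + z))
Y(S) = -⅓ (Y(S) = (⅓)*(-1) = -⅓)
O(f, I) = (-237 + f)*(-⅓ + I) (O(f, I) = (f - 237)*(I - ⅓) = (-237 + f)*(-⅓ + I))
376786 - O(F(X(0)), 348) = 376786 - (79 - 237*348 - (-4)*2*0*(5 + 0)/3 + 348*(-8*0*(5 + 0))) = 376786 - (79 - 82476 - (-4)*2*0*5/3 + 348*(-8*0*5)) = 376786 - (79 - 82476 - (-4)*0/3 + 348*(-4*0)) = 376786 - (79 - 82476 - ⅓*0 + 348*0) = 376786 - (79 - 82476 + 0 + 0) = 376786 - 1*(-82397) = 376786 + 82397 = 459183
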